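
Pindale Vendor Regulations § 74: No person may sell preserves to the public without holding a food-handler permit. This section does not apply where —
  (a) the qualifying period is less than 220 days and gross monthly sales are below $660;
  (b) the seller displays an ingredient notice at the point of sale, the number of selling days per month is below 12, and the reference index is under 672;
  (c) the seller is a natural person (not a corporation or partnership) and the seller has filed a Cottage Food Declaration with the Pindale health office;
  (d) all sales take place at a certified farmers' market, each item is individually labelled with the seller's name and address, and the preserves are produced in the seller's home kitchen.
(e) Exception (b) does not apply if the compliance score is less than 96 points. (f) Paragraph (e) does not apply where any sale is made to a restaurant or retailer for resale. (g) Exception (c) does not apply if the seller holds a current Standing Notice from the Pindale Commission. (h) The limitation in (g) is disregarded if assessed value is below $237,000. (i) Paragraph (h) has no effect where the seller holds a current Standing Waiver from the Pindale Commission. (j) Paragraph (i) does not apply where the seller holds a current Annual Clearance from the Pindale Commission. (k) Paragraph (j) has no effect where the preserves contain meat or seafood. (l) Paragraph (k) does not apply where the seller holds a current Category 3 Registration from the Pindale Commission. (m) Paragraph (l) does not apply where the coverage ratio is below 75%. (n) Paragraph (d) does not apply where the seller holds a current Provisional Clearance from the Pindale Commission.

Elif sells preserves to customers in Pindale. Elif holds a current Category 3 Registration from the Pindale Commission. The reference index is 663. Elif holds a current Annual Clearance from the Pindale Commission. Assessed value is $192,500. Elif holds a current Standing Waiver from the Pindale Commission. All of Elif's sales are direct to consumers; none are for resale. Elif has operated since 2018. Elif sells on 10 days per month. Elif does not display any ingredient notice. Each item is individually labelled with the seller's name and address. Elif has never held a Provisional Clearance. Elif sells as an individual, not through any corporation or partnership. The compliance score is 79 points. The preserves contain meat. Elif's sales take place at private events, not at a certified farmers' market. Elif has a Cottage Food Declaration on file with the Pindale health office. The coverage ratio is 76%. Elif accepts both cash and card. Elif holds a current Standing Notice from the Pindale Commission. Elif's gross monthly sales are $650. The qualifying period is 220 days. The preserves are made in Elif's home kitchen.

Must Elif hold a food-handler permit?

Exception (a) fails — the qualifying period is 220 days, not less than 220 days.
Exception (b) requires that the seller displays an ingredient notice at the point of sale; but no ingredient notice is displayed, so (b) is unavailable.
All of (c)'s requirements are met (the seller is a natural person; a Cottage Food Declaration is on file). Applying paragraphs (g)–(m): (g) would limit (c) — a current Standing Notice is held — but (h) sets (g) aside: (h) operates against (g): assessed value is $192,500, below the $237,000 limit. (i) is triggered (a current Standing Waiver is held), but is displaced by (j): (j) operates against (i): a current Annual Clearance is held. (k) would limit (j) — the preserves contain meat — but (l) sets (k) aside: (l) operates against (k): a current Category 3 Registration is held. (m), which would lift (l), is not engaged — the coverage ratio is 76%, not below 75%. Exception (c) stands.
Exception (d) requires that all sales take place at a certified farmers' market; but sales are at private events, not a certified farmers' market, so (d) is unavailable.

No — exception (c) applies; Elif is not required to hold a food-handler permit.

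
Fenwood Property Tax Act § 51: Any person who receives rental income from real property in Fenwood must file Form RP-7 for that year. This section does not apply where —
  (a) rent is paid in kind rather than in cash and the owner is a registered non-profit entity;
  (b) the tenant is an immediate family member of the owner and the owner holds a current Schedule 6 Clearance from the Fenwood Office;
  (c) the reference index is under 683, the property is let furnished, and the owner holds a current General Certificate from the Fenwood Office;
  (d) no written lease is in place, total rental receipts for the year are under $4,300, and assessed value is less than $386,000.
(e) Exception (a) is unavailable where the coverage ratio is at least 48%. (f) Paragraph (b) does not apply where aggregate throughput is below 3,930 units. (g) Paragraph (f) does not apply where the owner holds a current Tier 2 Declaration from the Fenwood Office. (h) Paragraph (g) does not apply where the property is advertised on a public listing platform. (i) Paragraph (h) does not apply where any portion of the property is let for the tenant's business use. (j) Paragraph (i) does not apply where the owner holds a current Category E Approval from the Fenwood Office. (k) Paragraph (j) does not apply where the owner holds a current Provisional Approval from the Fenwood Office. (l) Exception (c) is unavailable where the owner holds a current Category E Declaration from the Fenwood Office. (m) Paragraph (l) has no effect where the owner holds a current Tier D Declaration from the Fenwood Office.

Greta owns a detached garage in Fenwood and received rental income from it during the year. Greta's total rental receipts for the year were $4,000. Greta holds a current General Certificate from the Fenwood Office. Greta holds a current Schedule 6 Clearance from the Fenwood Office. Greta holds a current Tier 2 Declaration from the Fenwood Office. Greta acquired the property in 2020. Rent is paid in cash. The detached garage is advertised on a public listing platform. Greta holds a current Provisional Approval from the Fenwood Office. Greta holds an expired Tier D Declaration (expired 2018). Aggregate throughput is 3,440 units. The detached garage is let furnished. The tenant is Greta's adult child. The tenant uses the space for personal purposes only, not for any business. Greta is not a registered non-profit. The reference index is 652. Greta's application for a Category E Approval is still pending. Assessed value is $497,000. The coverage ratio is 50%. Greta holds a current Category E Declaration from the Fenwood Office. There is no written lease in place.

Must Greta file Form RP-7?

Exception (a) does not apply: rent is paid in cash.
Exception (b)'s conditions are all satisfied: the tenant is an immediate family member; a current Schedule 6 Clearance is held. Turning to paragraphs (f)–(k): (f) applies — aggregate throughput is 3,440 units, below the 3,930 units limit. (g) operates (a current Tier 2 Declaration is held), but is set aside by (h): (h) operates against (g): the property is publicly advertised. (i) is inapplicable (the space is used for personal purposes only), so (h) stands. Exception (b) does not apply.
Exception (c)'s conditions are all satisfied: the reference index is 652, under the 683 limit; the property is let furnished; a current General Certificate is held. However, paragraphs (l)–(m) must be considered: (l) is engaged — a current Category E Declaration is held. (m) is inapplicable (the Tier D Declaration is not current), so (l) stands. So (c) is unavailable.
Exception (d) requires that assessed value is less than $386,000; but assessed value is $497,000, not less than $386,000, so (d) is unavailable.
No exception displaces § 51.

Yes — Greta must file Form RP-7.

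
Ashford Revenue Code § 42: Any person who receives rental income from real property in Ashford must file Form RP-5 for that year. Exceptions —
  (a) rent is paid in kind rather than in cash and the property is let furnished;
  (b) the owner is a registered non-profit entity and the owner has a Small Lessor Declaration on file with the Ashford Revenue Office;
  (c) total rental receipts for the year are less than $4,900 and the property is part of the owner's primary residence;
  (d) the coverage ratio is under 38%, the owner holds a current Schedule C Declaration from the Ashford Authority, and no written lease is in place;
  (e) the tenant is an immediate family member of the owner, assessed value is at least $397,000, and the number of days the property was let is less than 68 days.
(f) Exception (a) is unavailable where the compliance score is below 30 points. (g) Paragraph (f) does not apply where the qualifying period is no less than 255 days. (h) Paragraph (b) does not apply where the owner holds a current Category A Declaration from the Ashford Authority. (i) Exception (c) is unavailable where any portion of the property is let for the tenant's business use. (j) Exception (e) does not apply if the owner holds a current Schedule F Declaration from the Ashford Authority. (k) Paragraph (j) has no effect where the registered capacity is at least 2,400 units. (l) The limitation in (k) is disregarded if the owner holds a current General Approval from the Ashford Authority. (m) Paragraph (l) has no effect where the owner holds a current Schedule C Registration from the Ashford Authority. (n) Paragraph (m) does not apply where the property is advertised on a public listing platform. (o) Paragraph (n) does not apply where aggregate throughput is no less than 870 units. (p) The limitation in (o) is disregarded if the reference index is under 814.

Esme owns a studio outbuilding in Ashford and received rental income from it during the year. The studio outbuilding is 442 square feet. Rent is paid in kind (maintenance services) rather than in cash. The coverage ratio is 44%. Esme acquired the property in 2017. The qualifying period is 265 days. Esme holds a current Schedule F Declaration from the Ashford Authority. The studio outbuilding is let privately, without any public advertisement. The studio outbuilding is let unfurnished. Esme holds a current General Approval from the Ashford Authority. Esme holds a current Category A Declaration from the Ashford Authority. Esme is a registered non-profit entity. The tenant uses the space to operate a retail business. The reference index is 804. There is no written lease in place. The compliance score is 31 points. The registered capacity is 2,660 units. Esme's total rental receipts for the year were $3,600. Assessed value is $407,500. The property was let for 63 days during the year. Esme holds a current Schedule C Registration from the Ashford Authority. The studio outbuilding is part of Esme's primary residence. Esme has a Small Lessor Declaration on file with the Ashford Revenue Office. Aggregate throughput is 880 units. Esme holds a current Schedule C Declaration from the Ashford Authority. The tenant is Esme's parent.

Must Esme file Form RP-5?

Exception (a) fails — the property is let unfurnished.
Exception (b)'s conditions are all satisfied: Esme is a registered non-profit; a Small Lessor Declaration is on file. But: (h) is triggered — a current Category A Declaration is held. (b) is therefore removed.
Exception (c) is satisfied on its face — total rental receipts for the year are $3,600, less than the $4,900 limit; the studio outbuilding is part of the primary residence. However, paragraph (i) must be considered: (i) is triggered — the space is let for business use. So (c) is unavailable.
Exception (d) requires that the coverage ratio is under 38%; but the coverage ratio is 44%, not under 38%, so (d) is unavailable.
All of (e)'s requirements are met (the tenant is an immediate family member; assessed value is $407,500, meeting the $397,000 threshold; the number of days the property was let is 63 days, less than the 68 days limit). As to paragraphs (j)–(p): (j) would limit (e) — a current Schedule F Declaration is held — but (k) sets (j) aside: (k) operates — the registered capacity is 2,660 units, meeting the 2,400 units threshold. (l) would limit (k) — a current General Approval is held — but (m) sets (l) aside: (m) operates — a current Schedule C Registration is held. (n) is not triggered (the property is let privately without advertisement), so (m) stands. (e) remains available.

No — exception (e) applies; Esme is not required to file Form RP-5.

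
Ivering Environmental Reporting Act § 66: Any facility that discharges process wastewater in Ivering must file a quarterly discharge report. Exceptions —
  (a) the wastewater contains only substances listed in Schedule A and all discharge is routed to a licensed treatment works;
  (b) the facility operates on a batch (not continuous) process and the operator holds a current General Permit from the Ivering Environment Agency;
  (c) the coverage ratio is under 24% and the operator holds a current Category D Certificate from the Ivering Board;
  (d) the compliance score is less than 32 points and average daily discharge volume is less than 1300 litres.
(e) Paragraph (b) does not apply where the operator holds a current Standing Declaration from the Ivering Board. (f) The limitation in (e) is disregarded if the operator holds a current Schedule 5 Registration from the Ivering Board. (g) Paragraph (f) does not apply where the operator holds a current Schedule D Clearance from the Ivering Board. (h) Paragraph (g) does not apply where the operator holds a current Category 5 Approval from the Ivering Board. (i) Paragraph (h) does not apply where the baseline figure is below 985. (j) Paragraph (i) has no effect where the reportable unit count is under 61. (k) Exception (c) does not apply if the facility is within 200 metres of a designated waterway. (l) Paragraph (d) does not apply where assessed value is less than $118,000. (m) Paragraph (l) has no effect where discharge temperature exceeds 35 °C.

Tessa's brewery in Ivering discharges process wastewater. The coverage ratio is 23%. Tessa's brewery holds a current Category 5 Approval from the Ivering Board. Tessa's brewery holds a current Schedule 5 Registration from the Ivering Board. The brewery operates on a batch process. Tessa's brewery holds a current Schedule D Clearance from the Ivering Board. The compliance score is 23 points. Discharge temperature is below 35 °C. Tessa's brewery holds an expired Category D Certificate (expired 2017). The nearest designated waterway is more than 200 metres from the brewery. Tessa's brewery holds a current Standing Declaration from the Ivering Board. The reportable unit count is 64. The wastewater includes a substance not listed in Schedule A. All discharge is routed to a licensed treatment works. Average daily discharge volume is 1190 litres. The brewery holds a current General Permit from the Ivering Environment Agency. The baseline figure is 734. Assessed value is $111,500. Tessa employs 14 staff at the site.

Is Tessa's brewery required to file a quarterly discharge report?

Yes — Tessa's brewery must file a quarterly discharge report.

Exception (a) fails — the wastewater includes a non-Schedule-A substance.
Exception (b): the facility operates on a batch process; a current General Permit is held — every condition holds. But applying paragraphs (e)–(j): (e) operates against (b): a current Standing Declaration is held. (f) would limit (e) — a current Schedule 5 Registration is held — but (g) sets (f) aside: (g) operates — a current Schedule D Clearance is held. (h) operates (a current Category 5 Approval is held), but is displaced by (i): (i) is triggered — the baseline figure is 734, below the 985 limit. (j), which would lift (i), does not operate here — the reportable unit count is 64, not under 61. So (b) is unavailable.
Exception (c) does not apply: the Category D Certificate is not current.
Exception (d): the compliance score is 23 points, less than the 32 points limit; average daily discharge volume is 1190 litres, less than the 1300 litres limit — every condition holds. But: (l) operates against (d): assessed value is $111,500, less than the $118,000 limit. (m), which would lift (l), is not engaged — discharge temperature is below 35 °C. Exception (d) does not apply.
Every exception is unavailable, so the rule governs.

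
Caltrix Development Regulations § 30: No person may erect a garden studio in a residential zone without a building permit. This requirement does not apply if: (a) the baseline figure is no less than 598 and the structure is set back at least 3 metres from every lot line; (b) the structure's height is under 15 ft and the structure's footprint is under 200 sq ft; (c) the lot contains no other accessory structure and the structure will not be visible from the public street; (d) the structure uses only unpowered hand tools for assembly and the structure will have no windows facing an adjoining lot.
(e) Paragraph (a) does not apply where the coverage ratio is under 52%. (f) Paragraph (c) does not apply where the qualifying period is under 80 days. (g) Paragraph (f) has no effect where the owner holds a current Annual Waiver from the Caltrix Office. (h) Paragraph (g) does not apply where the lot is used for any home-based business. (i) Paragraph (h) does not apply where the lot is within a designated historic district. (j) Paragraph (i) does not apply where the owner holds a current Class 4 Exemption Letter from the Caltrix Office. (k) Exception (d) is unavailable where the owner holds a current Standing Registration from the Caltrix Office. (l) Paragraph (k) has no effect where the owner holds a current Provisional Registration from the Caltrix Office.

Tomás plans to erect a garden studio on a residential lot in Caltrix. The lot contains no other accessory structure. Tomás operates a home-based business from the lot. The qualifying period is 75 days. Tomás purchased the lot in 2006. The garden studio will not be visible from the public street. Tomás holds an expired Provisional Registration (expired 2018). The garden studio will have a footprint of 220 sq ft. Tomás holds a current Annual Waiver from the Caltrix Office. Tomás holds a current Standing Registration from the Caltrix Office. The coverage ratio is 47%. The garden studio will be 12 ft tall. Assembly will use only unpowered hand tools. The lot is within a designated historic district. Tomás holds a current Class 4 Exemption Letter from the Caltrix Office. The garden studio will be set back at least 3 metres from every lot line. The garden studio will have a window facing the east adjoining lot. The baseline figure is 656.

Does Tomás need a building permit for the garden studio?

Yes — Tomás must obtain a building permit.

All of (a)'s requirements are met (the baseline figure is 656, meeting the 598 threshold; the setback is at least 3 m on every side). However, paragraph (e) must be considered: (e) is triggered — the coverage ratio is 47%, under the 52% limit. So (a) is unavailable.
Exception (b) does not apply: the structure's footprint is 220 sq ft, not under 200 sq ft.
Exception (c): the lot has no other accessory structure; the structure will not be visible from the street — every condition holds. However, paragraphs (f)–(j) must be considered: (f) operates against (c): the qualifying period is 75 days, under the 80 days limit. (g) would limit (f) — a current Annual Waiver is held — but (h) sets (g) aside: (h) is engaged — a home-based business operates on the lot. (i) applies (the lot is in a historic district), but yields to (j): (j) is triggered — a current Class 4 Exemption Letter is held. Exception (c) does not apply.
Exception (d) does not apply: a window faces an adjoining lot.
None of the exceptions is available; § 30 applies in full.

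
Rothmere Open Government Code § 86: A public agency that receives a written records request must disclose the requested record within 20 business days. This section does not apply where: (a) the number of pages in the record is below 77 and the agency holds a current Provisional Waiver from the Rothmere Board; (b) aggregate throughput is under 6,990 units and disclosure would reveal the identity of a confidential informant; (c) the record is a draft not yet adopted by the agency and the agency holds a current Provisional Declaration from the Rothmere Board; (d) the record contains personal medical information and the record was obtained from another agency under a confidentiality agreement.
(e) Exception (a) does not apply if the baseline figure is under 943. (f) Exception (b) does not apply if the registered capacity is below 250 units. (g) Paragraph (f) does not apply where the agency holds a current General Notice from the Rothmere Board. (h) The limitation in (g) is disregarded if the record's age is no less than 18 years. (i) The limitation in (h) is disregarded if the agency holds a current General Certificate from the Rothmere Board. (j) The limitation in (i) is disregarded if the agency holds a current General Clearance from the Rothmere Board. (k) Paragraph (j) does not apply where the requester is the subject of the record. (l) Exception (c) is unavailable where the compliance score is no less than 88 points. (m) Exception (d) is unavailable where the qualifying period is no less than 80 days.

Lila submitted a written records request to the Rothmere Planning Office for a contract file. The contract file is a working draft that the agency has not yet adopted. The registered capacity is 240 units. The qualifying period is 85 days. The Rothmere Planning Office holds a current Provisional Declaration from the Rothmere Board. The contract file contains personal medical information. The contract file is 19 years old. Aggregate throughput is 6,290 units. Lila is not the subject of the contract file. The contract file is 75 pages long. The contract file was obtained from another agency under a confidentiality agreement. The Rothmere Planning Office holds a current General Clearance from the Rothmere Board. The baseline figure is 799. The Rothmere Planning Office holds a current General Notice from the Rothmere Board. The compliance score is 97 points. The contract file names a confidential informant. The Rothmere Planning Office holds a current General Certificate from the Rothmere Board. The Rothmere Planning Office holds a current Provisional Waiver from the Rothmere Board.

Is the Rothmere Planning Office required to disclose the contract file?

All of (a)'s requirements are met (the number of pages in the record is 75, below the 77 limit; a current Provisional Waiver is held). But applying paragraph (e): (e) applies — the baseline figure is 799, under the 943 limit. (a) is therefore removed.
All of (b)'s requirements are met (aggregate throughput is 6,290 units, under the 6,990 units limit; the contract file names a confidential informant). Turning to paragraphs (f)–(k): (f) operates against (b): the registered capacity is 240 units, below the 250 units limit. (g) operates (a current General Notice is held), but is itself disapplied by (h): (h) operates against (g): the record's age is 19 years, meeting the 18 years threshold. (i) would limit (h) — a current General Certificate is held — but (j) sets (i) aside: (j) operates against (i): a current General Clearance is held. (k) does not operate here (Lila is not the subject of the contract file), so (j) stands. Exception (b) does not apply.
Exception (c)'s conditions are all satisfied: the contract file is an unadopted draft; a current Provisional Declaration is held. But: (l) operates against (c): the compliance score is 97 points, meeting the 88 points threshold. (c) is therefore removed.
Exception (d): the contract file contains personal medical information; the contract file was obtained under a confidentiality agreement — every condition holds. Turning to paragraph (m): (m) operates — the qualifying period is 85 days, meeting the 80 days threshold. So (d) is unavailable.
No exception displaces § 86.

Yes — the Rothmere Planning Office must disclose the contract file.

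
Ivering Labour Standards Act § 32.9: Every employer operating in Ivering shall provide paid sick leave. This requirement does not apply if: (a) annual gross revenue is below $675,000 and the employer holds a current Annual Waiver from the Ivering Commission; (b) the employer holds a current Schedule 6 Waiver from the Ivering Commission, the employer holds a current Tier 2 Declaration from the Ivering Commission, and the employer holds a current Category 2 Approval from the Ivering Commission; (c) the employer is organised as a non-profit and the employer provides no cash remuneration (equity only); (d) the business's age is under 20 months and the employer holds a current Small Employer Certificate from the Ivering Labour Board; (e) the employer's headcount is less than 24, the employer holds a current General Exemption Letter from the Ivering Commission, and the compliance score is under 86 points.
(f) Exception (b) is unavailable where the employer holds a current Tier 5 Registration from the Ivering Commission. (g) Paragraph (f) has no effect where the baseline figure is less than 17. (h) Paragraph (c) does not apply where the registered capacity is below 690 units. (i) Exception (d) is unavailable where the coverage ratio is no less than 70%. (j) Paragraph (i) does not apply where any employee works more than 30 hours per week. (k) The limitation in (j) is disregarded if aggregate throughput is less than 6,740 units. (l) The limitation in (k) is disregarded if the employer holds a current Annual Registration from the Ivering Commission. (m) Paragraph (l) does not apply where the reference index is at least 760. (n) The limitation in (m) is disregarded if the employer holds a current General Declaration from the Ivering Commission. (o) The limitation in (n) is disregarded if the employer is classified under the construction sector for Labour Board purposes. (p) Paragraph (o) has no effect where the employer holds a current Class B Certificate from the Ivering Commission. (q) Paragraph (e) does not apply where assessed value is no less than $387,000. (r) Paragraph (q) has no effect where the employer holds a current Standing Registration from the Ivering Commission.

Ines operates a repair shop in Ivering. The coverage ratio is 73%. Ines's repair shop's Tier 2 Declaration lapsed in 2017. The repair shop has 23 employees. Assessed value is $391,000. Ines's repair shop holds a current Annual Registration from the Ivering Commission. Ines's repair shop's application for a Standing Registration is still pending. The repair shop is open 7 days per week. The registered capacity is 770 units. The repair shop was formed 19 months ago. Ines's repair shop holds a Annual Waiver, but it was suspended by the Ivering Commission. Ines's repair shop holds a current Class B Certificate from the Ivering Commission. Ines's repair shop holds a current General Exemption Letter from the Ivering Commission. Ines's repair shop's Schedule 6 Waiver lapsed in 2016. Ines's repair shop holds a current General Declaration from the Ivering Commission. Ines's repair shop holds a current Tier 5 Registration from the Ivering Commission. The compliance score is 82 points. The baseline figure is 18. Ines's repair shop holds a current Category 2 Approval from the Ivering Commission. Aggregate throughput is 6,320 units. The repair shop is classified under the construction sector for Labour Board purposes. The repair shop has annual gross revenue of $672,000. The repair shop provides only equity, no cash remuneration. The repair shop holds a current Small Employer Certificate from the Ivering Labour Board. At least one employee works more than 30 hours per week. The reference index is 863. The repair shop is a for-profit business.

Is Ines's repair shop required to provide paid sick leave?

Exception (a) does not apply: no current Annual Waiver is held.
Exception (b) fails — no current Schedule 6 Waiver is held.
Exception (c) does not apply: the employer is for-profit.
Exception (d)'s conditions are all satisfied: the business's age is 19 months, under the 20 months limit; a current Small Employer Certificate is held. Under paragraphs (i)–(p): (i) applies (the coverage ratio is 73%, meeting the 70% threshold), but is set aside by (j): (j) is triggered — at least one employee exceeds 30 hours/week. (k) would limit (j) — aggregate throughput is 6,320 units, less than the 6,740 units limit — but (l) sets (k) aside: (l) is triggered — a current Annual Registration is held. (m) operates (the reference index is 863, meeting the 760 threshold), but yields to (n): (n) applies — a current General Declaration is held. (o) is triggered (the repair shop is classified under the construction sector), but is set aside by (p): (p) operates — a current Class B Certificate is held. (d) remains available.
Exception (e)'s conditions are all satisfied: the employer's headcount is 23, less than the 24 limit; a current General Exemption Letter is held; the compliance score is 82 points, under the 86 points limit. But: (q) is triggered — assessed value is $391,000, meeting the $387,000 threshold. (r) does not operate here (there is no Standing Registration in force), so (q) stands. Exception (e) does not apply.

No — exception (d) applies; Ines's repair shop is not required to provide paid sick leave.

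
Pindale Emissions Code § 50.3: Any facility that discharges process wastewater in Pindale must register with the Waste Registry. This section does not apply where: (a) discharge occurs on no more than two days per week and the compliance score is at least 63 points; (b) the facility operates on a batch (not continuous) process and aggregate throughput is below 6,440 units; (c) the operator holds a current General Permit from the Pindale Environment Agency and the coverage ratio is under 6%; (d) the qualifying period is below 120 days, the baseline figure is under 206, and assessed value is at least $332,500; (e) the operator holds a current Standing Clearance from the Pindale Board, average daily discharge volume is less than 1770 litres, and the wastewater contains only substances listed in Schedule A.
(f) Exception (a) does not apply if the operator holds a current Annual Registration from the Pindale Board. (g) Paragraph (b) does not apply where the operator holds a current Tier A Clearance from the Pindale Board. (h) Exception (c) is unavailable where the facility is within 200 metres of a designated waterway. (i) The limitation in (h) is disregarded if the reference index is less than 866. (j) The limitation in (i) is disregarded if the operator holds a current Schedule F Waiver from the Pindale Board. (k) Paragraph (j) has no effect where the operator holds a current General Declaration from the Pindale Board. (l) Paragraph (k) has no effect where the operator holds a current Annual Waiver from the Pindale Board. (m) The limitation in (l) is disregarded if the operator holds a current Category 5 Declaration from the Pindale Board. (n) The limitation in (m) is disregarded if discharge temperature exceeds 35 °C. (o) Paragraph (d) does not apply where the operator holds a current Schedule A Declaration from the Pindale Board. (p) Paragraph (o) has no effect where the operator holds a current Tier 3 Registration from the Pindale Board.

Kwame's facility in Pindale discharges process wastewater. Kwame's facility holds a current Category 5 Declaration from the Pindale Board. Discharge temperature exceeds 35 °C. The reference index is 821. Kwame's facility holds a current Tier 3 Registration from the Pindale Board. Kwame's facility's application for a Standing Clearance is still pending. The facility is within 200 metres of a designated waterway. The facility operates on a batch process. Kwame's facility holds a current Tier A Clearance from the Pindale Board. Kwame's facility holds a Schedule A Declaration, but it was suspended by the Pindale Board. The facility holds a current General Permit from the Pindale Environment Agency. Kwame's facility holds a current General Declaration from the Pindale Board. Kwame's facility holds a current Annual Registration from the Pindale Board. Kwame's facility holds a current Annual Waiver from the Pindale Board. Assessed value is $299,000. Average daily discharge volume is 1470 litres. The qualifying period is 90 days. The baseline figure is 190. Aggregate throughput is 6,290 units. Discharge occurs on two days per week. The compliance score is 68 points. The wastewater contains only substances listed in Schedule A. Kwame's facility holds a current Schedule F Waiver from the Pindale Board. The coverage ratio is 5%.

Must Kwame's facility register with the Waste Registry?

Exception (a) is satisfied on its face — discharge occurs on no more than two days per week; the compliance score is 68 points, meeting the 63 points threshold. But: (f) operates against (a): a current Annual Registration is held. So (a) is unavailable.
Exception (b)'s conditions are all satisfied: the facility operates on a batch process; aggregate throughput is 6,290 units, below the 6,440 units limit. But: (g) is engaged — a current Tier A Clearance is held. So (b) is unavailable.
All of (c)'s requirements are met (a current General Permit is held; the coverage ratio is 5%, under the 6% limit). However, paragraphs (h)–(n) must be considered: (h) operates against (c): the facility is within 200 m of a designated waterway. (i) is triggered (the reference index is 821, less than the 866 limit), but is itself disapplied by (j): (j) operates against (i): a current Schedule F Waiver is held. (k) applies (a current General Declaration is held), but is itself disapplied by (l): (l) is triggered — a current Annual Waiver is held. (m) would limit (l) — a current Category 5 Declaration is held — but (n) sets (m) aside: (n) applies — discharge temperature exceeds 35 °C. So (c) is unavailable.
Exception (d) does not apply: assessed value is $299,000, short of $332,500.
Exception (e) fails — there is no Standing Clearance in force.
No exception is made out. Kwame's facility falls within the general rule.

Yes — Kwame's facility must register with the Waste Registry.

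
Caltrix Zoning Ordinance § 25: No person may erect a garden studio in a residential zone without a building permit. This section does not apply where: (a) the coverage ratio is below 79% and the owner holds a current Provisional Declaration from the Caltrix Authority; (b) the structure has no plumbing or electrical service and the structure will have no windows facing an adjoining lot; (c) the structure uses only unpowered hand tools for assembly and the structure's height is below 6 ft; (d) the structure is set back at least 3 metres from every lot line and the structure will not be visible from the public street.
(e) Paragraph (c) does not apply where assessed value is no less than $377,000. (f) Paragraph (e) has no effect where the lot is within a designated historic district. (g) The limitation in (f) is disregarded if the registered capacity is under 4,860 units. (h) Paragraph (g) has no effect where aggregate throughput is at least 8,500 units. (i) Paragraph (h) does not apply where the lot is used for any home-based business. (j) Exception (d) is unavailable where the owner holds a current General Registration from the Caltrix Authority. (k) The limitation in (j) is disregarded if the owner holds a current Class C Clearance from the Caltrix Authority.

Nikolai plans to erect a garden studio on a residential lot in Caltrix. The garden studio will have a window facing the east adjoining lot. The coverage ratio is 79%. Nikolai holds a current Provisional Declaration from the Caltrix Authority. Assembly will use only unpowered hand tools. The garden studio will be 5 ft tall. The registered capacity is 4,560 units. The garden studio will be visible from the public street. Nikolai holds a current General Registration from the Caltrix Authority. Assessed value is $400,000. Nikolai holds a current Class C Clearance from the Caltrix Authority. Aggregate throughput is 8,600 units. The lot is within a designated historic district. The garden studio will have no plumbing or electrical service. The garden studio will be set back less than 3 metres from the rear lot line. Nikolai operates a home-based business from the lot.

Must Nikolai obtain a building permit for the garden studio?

Exception (a) fails — the coverage ratio is 79%, not below 79%.
Exception (b) fails — a window faces an adjoining lot.
Exception (c) is satisfied on its face — assembly uses only hand tools; the structure's height is 5 ft, below the 6 ft limit. But: (e) is engaged — assessed value is $400,000, meeting the $377,000 threshold. (f) would limit (e) — the lot is in a historic district — but (g) sets (f) aside: (g) operates against (f): the registered capacity is 4,560 units, under the 4,860 units limit. (h) is triggered (aggregate throughput is 8,600 units, meeting the 8,500 units threshold), but yields to (i): (i) operates against (h): a home-based business operates on the lot. Exception (c) does not apply.
Exception (d) does not apply: the rear setback is under 3 m.
None of the exceptions is available; § 25 applies in full.

Yes — Nikolai must obtain a building permit.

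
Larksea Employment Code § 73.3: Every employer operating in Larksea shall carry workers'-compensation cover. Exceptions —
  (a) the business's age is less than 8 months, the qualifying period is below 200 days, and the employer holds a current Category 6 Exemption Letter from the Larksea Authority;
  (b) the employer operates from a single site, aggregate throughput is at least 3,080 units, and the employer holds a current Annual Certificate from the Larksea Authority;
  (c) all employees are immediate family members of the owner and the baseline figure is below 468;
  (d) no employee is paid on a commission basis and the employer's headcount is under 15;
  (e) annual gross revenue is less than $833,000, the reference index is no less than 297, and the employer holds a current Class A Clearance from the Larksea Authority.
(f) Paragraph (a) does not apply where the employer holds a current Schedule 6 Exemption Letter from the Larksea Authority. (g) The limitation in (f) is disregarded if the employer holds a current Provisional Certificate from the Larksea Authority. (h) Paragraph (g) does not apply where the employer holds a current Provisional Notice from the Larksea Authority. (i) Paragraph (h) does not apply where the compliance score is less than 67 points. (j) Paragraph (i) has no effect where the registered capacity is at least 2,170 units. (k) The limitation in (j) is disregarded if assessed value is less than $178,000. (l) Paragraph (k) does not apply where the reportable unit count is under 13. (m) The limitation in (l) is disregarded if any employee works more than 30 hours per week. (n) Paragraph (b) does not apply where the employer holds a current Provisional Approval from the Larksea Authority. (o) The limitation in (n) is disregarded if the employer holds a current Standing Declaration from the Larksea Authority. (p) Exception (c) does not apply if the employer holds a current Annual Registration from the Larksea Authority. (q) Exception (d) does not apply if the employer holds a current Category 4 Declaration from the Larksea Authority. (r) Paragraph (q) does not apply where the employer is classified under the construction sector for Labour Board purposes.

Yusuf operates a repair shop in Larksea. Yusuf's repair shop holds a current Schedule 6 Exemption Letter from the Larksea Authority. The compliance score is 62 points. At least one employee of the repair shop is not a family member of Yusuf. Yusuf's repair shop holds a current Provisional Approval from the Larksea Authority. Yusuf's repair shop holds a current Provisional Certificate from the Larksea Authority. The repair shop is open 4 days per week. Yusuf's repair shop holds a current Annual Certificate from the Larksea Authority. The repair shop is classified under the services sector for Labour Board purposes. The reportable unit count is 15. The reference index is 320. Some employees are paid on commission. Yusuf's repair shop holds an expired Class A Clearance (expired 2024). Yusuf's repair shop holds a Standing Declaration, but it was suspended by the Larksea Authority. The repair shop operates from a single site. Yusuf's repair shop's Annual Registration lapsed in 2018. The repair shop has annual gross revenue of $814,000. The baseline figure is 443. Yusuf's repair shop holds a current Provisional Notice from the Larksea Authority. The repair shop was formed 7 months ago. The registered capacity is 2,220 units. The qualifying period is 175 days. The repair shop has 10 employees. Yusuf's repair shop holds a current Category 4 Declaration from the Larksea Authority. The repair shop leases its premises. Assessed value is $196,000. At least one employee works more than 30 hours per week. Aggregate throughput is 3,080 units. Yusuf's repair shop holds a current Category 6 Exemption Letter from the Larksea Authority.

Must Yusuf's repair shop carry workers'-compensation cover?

Exception (a): the business's age is 7 months, less than the 8 months limit; the qualifying period is 175 days, below the 200 days limit; a current Category 6 Exemption Letter is held — every condition holds. But: (f) operates — a current Schedule 6 Exemption Letter is held. (g) operates (a current Provisional Certificate is held), but is overridden by (h): (h) is engaged — a current Provisional Notice is held. (i) operates (the compliance score is 62 points, less than the 67 points limit), but is overridden by (j): (j) is triggered — the registered capacity is 2,220 units, meeting the 2,170 units threshold. (k) is inapplicable (assessed value is $196,000, not less than $178,000), so (j) stands. So (a) is unavailable.
All of (b)'s requirements are met (the employer operates from a single site; aggregate throughput is 3,080 units, meeting the 3,080 units threshold; a current Annual Certificate is held). However, paragraphs (n)–(o) must be considered: (n) operates against (b): a current Provisional Approval is held. (o), which would lift (n), is not engaged — no current Standing Declaration is held. Exception (b) does not apply.
Exception (c) does not apply: at least one employee is not a family member.
Exception (d) fails — some employees are paid on commission.
Exception (e) does not apply: there is no Class A Clearance in force.
No exception displaces § 73.3.

Yes — Yusuf's repair shop must carry workers'-compensation cover.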